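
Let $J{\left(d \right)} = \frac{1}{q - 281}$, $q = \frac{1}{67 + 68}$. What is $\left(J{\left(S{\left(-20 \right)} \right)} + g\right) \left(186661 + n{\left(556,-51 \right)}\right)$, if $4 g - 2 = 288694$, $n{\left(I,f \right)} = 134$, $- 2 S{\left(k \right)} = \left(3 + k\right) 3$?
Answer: $\frac{511416388328895}{37934} \approx 1.3482 \cdot 10^{10}$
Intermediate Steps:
$q = \frac{1}{135} \approx 0.0074074$
$S{\left(k \right)} = - \frac{9}{2} - \frac{3 k}{2}$ ($S{\left(k \right)} = - \frac{\left(3 + k\right) 3}{2} = - \frac{9 + 3 k}{2} = - \frac{9}{2} - \frac{3 k}{2}$)
$g = 72174$ ($g = \frac{1}{2} + \frac{1}{4} \cdot 288694 = \frac{1}{2} + \frac{144347}{2} = 72174$)
$J{\left(d \right)} = - \frac{135}{37934}$ ($J{\left(d \right)} = \frac{1}{\frac{1}{135} - 281} = \frac{1}{- \frac{37934}{135}} = - \frac{135}{37934}$)
$\left(J{\left(S{\left(-20 \right)} \right)} + g\right) \left(186661 + n{\left(556,-51 \right)}\right) = \left(- \frac{135}{37934} + 72174\right) \left(186661 + 134\right) = \frac{2737848381}{37934} \cdot 186795 = \frac{511416388328895}{37934}$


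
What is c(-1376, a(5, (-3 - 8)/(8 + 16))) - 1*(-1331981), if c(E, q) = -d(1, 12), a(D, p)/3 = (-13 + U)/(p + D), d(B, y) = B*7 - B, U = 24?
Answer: 1331975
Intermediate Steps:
d(B, y) = 6*B (d(B, y) = 7*B - B = 6*B)
a(D, p) = 33/(D + p) (a(D, p) = 3*((-13 + 24)/(p + D)) = 3*(11/(D + p)) = 33/(D + p))
c(E, q) = -6
c(-1376, a(5, (-3 - 8)/(8 + 16))) - 1*(-1331981) = -6 - 1*(-1331981) = -6 + 1331981 = 1331975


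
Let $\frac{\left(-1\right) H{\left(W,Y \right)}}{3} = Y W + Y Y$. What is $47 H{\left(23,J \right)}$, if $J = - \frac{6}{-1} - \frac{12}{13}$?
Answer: $- \frac{3396690}{169} \approx -20099.0$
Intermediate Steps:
$J = \frac{66}{13}$ ($J = \left(-6\right) \left(-1\right) - \frac{12}{13} = 6 - \frac{12}{13} = \frac{66}{13} \approx 5.0769$)
$H{\left(W,Y \right)} = - 3 Y^{2} - 3 W Y$ ($H{\left(W,Y \right)} = - 3 \left(Y W + Y Y\right) = - 3 \left(W Y + Y^{2}\right) = - 3 \left(Y^{2} + W Y\right) = - 3 Y^{2} - 3 W Y$)
$47 H{\left(23,J \right)} = 47 \left(\left(-3\right) \frac{66}{13} \left(23 + \frac{66}{13}\right)\right) = 47 \left(\left(-3\right) \frac{66}{13} \cdot \frac{365}{13}\right) = 47 \left(- \frac{72270}{169}\right) = - \frac{3396690}{169}$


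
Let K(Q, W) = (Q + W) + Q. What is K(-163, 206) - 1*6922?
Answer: -7042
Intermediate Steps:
K(Q, W) = W + 2*Q
K(-163, 206) - 1*6922 = (206 + 2*(-163)) - 1*6922 = (206 - 326) - 6922 = -120 - 6922 = -7042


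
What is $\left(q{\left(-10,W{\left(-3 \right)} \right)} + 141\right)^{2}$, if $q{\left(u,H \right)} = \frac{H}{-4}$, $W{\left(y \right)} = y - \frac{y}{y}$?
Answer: $20164$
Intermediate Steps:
$W{\left(y \right)} = -1 + y$ ($W{\left(y \right)} = y - 1 = -1 + y$)
$q{\left(u,H \right)} = - \frac{H}{4}$ ($q{\left(u,H \right)} = H \left(- \frac{1}{4}\right) = - \frac{H}{4}$)
$\left(q{\left(-10,W{\left(-3 \right)} \right)} + 141\right)^{2} = \left(- \frac{-1 - 3}{4} + 141\right)^{2} = \left(\left(- \frac{1}{4}\right) \left(-4\right) + 141\right)^{2} = \left(1 + 141\right)^{2} = 142^{2} = 20164$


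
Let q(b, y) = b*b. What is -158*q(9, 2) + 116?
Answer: -12682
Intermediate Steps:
q(b, y) = b²
-158*q(9, 2) + 116 = -158*9² + 116 = -158*81 + 116 = -12798 + 116 = -12682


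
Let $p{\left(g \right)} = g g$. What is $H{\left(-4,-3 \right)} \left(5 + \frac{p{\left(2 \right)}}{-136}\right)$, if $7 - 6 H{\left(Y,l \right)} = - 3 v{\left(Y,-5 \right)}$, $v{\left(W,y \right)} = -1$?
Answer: $\frac{169}{51} \approx 3.3137$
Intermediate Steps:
$p{\left(g \right)} = g^{2}$
$H{\left(Y,l \right)} = \frac{2}{3}$ ($H{\left(Y,l \right)} = \frac{7}{6} - \frac{\left(-3\right) \left(-1\right)}{6} = \frac{7}{6} - \frac{1}{2} = \frac{2}{3}$)
$H{\left(-4,-3 \right)} \left(5 + \frac{p{\left(2 \right)}}{-136}\right) = \frac{2 \left(5 + \frac{2^{2}}{-136}\right)}{3} = \frac{2 \left(5 + 4 \left(- \frac{1}{136}\right)\right)}{3} = \frac{2 \left(5 - \frac{1}{34}\right)}{3} = \frac{2}{3} \cdot \frac{169}{34} = \frac{169}{51}$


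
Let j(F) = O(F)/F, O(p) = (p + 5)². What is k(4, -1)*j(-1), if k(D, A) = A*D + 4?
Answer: 0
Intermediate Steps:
k(D, A) = 4 + A*D
O(p) = (5 + p)²
j(F) = (5 + F)²/F
k(4, -1)*j(-1) = (4 - 1*4)*((5 - 1)²/(-1)) = (4 - 4)*(-1*4²) = 0*(-1*16) = 0*(-16) = 0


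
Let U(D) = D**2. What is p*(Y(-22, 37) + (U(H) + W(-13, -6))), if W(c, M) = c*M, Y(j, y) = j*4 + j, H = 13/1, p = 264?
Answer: 36168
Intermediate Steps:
H = 13 (H = 13*1 = 13)
Y(j, y) = 5*j (Y(j, y) = 4*j + j = 5*j)
W(c, M) = M*c
p*(Y(-22, 37) + (U(H) + W(-13, -6))) = 264*(5*(-22) + (13**2 - 6*(-13))) = 264*(-110 + (169 + 78)) = 264*(-110 + 247) = 264*137 = 36168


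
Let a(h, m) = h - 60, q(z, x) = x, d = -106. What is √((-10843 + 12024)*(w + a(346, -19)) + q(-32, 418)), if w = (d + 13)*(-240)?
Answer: 6*√741614 ≈ 5167.0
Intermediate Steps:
w = 22320 (w = (-106 + 13)*(-240) = -93*(-240) = 22320)
a(h, m) = -60 + h
√((-10843 + 12024)*(w + a(346, -19)) + q(-32, 418)) = √((-10843 + 12024)*(22320 + (-60 + 346)) + 418) = √(1181*(22320 + 286) + 418) = √(1181*22606 + 418) = √(26697686 + 418) = √26698104 = 6*√741614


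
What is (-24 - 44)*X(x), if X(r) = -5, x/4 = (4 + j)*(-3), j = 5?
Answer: 340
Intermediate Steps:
x = -108 (x = 4*((4 + 5)*(-3)) = 4*(9*(-3)) = 4*(-27) = -108)
(-24 - 44)*X(x) = (-24 - 44)*(-5) = -68*(-5) = 340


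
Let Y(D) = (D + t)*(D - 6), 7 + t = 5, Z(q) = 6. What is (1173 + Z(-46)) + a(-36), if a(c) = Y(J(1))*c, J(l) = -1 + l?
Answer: 747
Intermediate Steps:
t = -2 (t = -7 + 5 = -2)
Y(D) = (-6 + D)*(-2 + D) (Y(D) = (D - 2)*(D - 6) = (-2 + D)*(-6 + D) = (-6 + D)*(-2 + D))
a(c) = 12*c (a(c) = (12 + (-1 + 1)² - 8*(-1 + 1))*c = (12 + 0² - 8*0)*c = (12 + 0 + 0)*c = 12*c)
(1173 + Z(-46)) + a(-36) = (1173 + 6) + 12*(-36) = 1179 - 432 = 747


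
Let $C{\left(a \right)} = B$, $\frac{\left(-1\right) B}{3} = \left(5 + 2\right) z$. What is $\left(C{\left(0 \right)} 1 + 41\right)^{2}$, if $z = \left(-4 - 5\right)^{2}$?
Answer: $2755600$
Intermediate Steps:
$z = 81$ ($z = \left(-9\right)^{2} = 81$)
$B = -1701$ ($B = - 3 \left(5 + 2\right) 81 = - 3 \cdot 7 \cdot 81 = \left(-3\right) 567 = -1701$)
$C{\left(a \right)} = -1701$
$\left(C{\left(0 \right)} 1 + 41\right)^{2} = \left(\left(-1701\right) 1 + 41\right)^{2} = \left(-1701 + 41\right)^{2} = \left(-1660\right)^{2} = 2755600$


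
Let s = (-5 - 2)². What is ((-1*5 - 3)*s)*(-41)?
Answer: 16072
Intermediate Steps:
s = 49 (s = (-7)² = 49)
((-1*5 - 3)*s)*(-41) = ((-1*5 - 3)*49)*(-41) = ((-5 - 3)*49)*(-41) = -8*49*(-41) = -392*(-41) = 16072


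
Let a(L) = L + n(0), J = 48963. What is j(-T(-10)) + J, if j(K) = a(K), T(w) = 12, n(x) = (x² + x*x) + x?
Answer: 48951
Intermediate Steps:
n(x) = x + 2*x² (n(x) = (x² + x²) + x = 2*x² + x = x + 2*x²)
a(L) = L (a(L) = L + 0*(1 + 2*0) = L + 0*(1 + 0) = L + 0*1 = L + 0 = L)
j(K) = K
j(-T(-10)) + J = -1*12 + 48963 = -12 + 48963 = 48951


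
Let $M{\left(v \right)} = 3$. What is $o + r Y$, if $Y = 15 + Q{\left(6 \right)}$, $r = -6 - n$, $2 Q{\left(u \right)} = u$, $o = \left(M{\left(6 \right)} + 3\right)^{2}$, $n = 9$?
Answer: $-234$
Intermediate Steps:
$o = 36$ ($o = \left(3 + 3\right)^{2} = 6^{2} = 36$)
$Q{\left(u \right)} = \frac{u}{2}$
$r = -15$ ($r = -6 - 9 = -15$)
$Y = 18$ ($Y = 15 + \frac{1}{2} \cdot 6 = 15 + 3 = 18$)
$o + r Y = 36 - 270 = -234$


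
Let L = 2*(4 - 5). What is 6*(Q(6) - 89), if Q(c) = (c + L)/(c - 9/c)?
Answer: -1586/3 ≈ -528.67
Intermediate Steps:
L = -2 (L = 2*(-1) = -2)
Q(c) = (-2 + c)/(c - 9/c) (Q(c) = (c - 2)/(c - 9/c) = (-2 + c)/(c - 9/c))
6*(Q(6) - 89) = 6*(6*(-2 + 6)/(-9 + 6²) - 89) = 6*(6*4/(-9 + 36) - 89) = 6*(6*4/27 - 89) = 6*(6*(1/27)*4 - 89) = 6*(8/9 - 89) = 6*(-793/9) = -1586/3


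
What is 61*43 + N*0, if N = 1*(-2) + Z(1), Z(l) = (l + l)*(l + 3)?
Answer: 2623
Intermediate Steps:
Z(l) = 2*l*(3 + l) (Z(l) = (2*l)*(3 + l) = 2*l*(3 + l))
N = 6 (N = 1*(-2) + 2*1*(3 + 1) = -2 + 2*1*4 = -2 + 8 = 6)
61*43 + N*0 = 61*43 + 6*0 = 2623 + 0 = 2623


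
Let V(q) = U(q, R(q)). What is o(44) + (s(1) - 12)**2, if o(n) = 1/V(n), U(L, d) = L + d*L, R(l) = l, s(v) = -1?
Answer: 334621/1980 ≈ 169.00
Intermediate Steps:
U(L, d) = L + L*d
V(q) = q*(1 + q)
o(n) = 1/(n*(1 + n))
o(44) + (s(1) - 12)**2 = 1/(44*(1 + 44)) + (-1 - 12)**2 = (1/44)/45 + (-13)**2 = (1/44)*(1/45) + 169 = 1/1980 + 169 = 334621/1980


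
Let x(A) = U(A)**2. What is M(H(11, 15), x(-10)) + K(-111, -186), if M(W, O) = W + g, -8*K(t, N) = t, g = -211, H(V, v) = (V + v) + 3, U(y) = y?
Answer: -1345/8 ≈ -168.13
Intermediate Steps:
H(V, v) = 3 + V + v
K(t, N) = -t/8
x(A) = A**2
M(W, O) = -211 + W (M(W, O) = W - 211 = -211 + W)
M(H(11, 15), x(-10)) + K(-111, -186) = (-211 + (3 + 11 + 15)) - 1/8*(-111) = (-211 + 29) + 111/8 = -182 + 111/8 = -1345/8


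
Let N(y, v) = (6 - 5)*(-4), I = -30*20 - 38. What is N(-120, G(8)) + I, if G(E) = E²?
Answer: -642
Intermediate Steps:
I = -638 (I = -600 - 38 = -638)
N(y, v) = -4 (N(y, v) = 1*(-4) = -4)
N(-120, G(8)) + I = -4 - 638 = -642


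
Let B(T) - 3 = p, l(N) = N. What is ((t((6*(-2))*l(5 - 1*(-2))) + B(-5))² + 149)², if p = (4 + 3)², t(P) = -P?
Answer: 347636025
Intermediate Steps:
p = 49 (p = 7² = 49)
B(T) = 52 (B(T) = 3 + 49 = 52)
((t((6*(-2))*l(5 - 1*(-2))) + B(-5))² + 149)² = ((-6*(-2)*(5 - 1*(-2)) + 52)² + 149)² = ((-(-12)*(5 + 2) + 52)² + 149)² = ((-(-12)*7 + 52)² + 149)² = ((-1*(-84) + 52)² + 149)² = ((84 + 52)² + 149)² = (136² + 149)² = (18496 + 149)² = 18645² = 347636025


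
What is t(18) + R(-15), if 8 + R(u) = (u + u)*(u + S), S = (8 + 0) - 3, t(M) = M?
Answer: 310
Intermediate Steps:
S = 5 (S = 8 - 3 = 5)
R(u) = -8 + 2*u*(5 + u) (R(u) = -8 + (u + u)*(u + 5) = -8 + (2*u)*(5 + u) = -8 + 2*u*(5 + u))
t(18) + R(-15) = 18 + (-8 + 2*(-15)² + 10*(-15)) = 18 + (-8 + 2*225 - 150) = 18 + (-8 + 450 - 150) = 18 + 292 = 310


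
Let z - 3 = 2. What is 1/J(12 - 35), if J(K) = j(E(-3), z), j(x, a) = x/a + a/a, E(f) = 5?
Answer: ½ ≈ 0.50000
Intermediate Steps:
z = 5 (z = 3 + 2 = 5)
j(x, a) = 1 + x/a (j(x, a) = x/a + 1 = 1 + x/a)
J(K) = 2 (J(K) = (5 + 5)/5 = (⅕)*10 = 2)
1/J(12 - 35) = 1/2 = ½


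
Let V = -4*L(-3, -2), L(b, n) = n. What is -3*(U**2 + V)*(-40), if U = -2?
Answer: 1440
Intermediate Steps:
V = 8 (V = -4*(-2) = 8)
-3*(U**2 + V)*(-40) = -3*((-2)**2 + 8)*(-40) = -3*(4 + 8)*(-40) = -3*12*(-40) = -36*(-40) = 1440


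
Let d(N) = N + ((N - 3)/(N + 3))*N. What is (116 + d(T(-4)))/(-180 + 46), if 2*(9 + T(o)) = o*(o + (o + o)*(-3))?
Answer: -267/3082 ≈ -0.086632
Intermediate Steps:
T(o) = -9 - 5*o²/2 (T(o) = -9 + (o*(o + (o + o)*(-3)))/2 = -9 + (o*(o + (2*o)*(-3)))/2 = -9 + (o*(o - 6*o))/2 = -9 + (o*(-5*o))/2 = -9 + (-5*o²)/2 = -9 - 5*o²/2)
d(N) = N + N*(-3 + N)/(3 + N) (d(N) = N + ((-3 + N)/(3 + N))*N = N + N*(-3 + N)/(3 + N))
(116 + d(T(-4)))/(-180 + 46) = (116 + 2*(-9 - 5/2*(-4)²)²/(3 + (-9 - 5/2*(-4)²)))/(-180 + 46) = (116 + 2*(-9 - 5/2*16)²/(3 + (-9 - 5/2*16)))/(-134) = (116 + 2*(-9 - 40)²/(3 + (-9 - 40)))*(-1/134) = (116 + 2*(-49)²/(3 - 49))*(-1/134) = (116 + 2*2401/(-46))*(-1/134) = (116 + 2*2401*(-1/46))*(-1/134) = (116 - 2401/23)*(-1/134) = (267/23)*(-1/134) = -267/3082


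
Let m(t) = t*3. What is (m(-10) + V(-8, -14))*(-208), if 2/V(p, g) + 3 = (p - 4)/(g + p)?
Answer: 173056/27 ≈ 6409.5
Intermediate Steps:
m(t) = 3*t
V(p, g) = 2/(-3 + (-4 + p)/(g + p)) (V(p, g) = 2/(-3 + (p - 4)/(g + p)) = 2/(-3 + (-4 + p)/(g + p)))
(m(-10) + V(-8, -14))*(-208) = (3*(-10) + 2*(-1*(-14) - 1*(-8))/(4 + 2*(-8) + 3*(-14)))*(-208) = (-30 + 2*(14 + 8)/(4 - 16 - 42))*(-208) = (-30 + 2*22/(-54))*(-208) = (-30 + 2*(-1/54)*22)*(-208) = (-30 - 22/27)*(-208) = -832/27*(-208) = 173056/27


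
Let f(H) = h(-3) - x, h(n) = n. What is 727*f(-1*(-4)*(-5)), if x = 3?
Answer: -4362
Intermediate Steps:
f(H) = -6 (f(H) = -3 - 1*3 = -3 - 3 = -6)
727*f(-1*(-4)*(-5)) = 727*(-6) = -4362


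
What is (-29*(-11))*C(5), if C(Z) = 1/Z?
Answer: 319/5 ≈ 63.800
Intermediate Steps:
C(Z) = 1/Z
(-29*(-11))*C(5) = -29*(-11)/5 = 319*(⅕) = 319/5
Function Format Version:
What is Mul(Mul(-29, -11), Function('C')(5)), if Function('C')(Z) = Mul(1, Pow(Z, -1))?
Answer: Rational(319, 5) ≈ 63.800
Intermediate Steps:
Function('C')(Z) = Pow(Z, -1)
Mul(Mul(-29, -11), Function('C')(5)) = Mul(Mul(-29, -11), Pow(5, -1)) = Mul(319, Rational(1, 5)) = Rational(319, 5)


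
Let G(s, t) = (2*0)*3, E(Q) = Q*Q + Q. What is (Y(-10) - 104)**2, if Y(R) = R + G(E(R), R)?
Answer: 12996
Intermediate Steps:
E(Q) = Q + Q**2 (E(Q) = Q**2 + Q = Q + Q**2)
G(s, t) = 0 (G(s, t) = 0*3 = 0)
Y(R) = R (Y(R) = R + 0 = R)
(Y(-10) - 104)**2 = (-10 - 104)**2 = (-114)**2 = 12996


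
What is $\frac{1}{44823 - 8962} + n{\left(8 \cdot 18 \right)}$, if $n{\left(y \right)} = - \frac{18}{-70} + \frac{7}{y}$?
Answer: $\frac{7895263}{25819920} \approx 0.30578$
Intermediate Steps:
$n{\left(y \right)} = \frac{9}{35} + \frac{7}{y}$ ($n{\left(y \right)} = \left(-18\right) \left(- \frac{1}{70}\right) + \frac{7}{y} = \frac{9}{35} + \frac{7}{y}$)
$\frac{1}{44823 - 8962} + n{\left(8 \cdot 18 \right)} = \frac{1}{44823 - 8962} + \left(\frac{9}{35} + \frac{7}{8 \cdot 18}\right) = \frac{1}{35861} + \left(\frac{9}{35} + \frac{7}{144}\right) = \frac{1}{35861} + \frac{1541}{5040} = \frac{7895263}{25819920}$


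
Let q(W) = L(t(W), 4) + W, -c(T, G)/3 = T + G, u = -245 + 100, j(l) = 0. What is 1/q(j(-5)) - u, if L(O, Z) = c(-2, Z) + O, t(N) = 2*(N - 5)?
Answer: 2319/16 ≈ 144.94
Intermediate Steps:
t(N) = -10 + 2*N (t(N) = 2*(-5 + N) = -10 + 2*N)
u = -145
c(T, G) = -3*G - 3*T (c(T, G) = -3*(T + G) = -3*(G + T) = -3*G - 3*T)
L(O, Z) = 6 + O - 3*Z (L(O, Z) = (-3*Z - 3*(-2)) + O = (-3*Z + 6) + O = (6 - 3*Z) + O = 6 + O - 3*Z)
q(W) = -16 + 3*W (q(W) = (6 + (-10 + 2*W) - 3*4) + W = (6 + (-10 + 2*W) - 12) + W = (-16 + 2*W) + W = -16 + 3*W)
1/q(j(-5)) - u = 1/(-16 + 3*0) - 1*(-145) = 1/(-16 + 0) + 145 = 1/(-16) + 145 = -1/16 + 145 = 2319/16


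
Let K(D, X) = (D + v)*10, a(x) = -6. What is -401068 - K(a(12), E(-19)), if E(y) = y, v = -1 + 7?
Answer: -401068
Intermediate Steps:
v = 6
K(D, X) = 60 + 10*D (K(D, X) = (D + 6)*10 = (6 + D)*10 = 60 + 10*D)
-401068 - K(a(12), E(-19)) = -401068 - (60 + 10*(-6)) = -401068 - (60 - 60) = -401068 - 1*0 = -401068 + 0 = -401068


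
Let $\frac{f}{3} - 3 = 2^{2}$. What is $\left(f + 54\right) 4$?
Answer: $300$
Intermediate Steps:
$f = 21$ ($f = 9 + 3 \cdot 2^{2} = 9 + 3 \cdot 4 = 9 + 12 = 21$)
$\left(f + 54\right) 4 = \left(21 + 54\right) 4 = 75 \cdot 4 = 300$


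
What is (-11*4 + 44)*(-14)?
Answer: 0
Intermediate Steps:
(-11*4 + 44)*(-14) = (-44 + 44)*(-14) = 0*(-14) = 0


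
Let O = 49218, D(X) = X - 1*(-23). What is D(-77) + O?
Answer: 49164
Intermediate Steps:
D(X) = 23 + X (D(X) = X + 23 = 23 + X)
D(-77) + O = (23 - 77) + 49218 = -54 + 49218 = 49164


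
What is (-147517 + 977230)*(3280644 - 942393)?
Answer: 1940077251963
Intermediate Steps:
(-147517 + 977230)*(3280644 - 942393) = 829713*2338251 = 1940077251963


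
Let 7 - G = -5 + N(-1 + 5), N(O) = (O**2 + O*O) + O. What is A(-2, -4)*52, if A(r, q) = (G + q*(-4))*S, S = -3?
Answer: 1248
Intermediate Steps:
N(O) = O + 2*O**2 (N(O) = (O**2 + O**2) + O = 2*O**2 + O = O + 2*O**2)
G = -24 (G = 7 - (-5 + (-1 + 5)*(1 + 2*(-1 + 5))) = 7 - (-5 + 4*(1 + 2*4)) = 7 - (-5 + 4*(1 + 8)) = 7 - (-5 + 4*9) = 7 - (-5 + 36) = 7 - 1*31 = 7 - 31 = -24)
A(r, q) = 72 + 12*q (A(r, q) = (-24 + q*(-4))*(-3) = (-24 - 4*q)*(-3) = 72 + 12*q)
A(-2, -4)*52 = (72 + 12*(-4))*52 = (72 - 48)*52 = 24*52 = 1248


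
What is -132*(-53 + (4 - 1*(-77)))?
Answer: -3696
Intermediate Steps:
-132*(-53 + (4 - 1*(-77))) = -132*(-53 + (4 + 77)) = -132*(-53 + 81) = -132*28 = -3696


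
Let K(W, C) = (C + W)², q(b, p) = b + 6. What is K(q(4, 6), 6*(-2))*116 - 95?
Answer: 369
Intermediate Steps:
q(b, p) = 6 + b
K(q(4, 6), 6*(-2))*116 - 95 = (6*(-2) + (6 + 4))²*116 - 95 = (-12 + 10)²*116 - 95 = (-2)²*116 - 95 = 4*116 - 95 = 464 - 95 = 369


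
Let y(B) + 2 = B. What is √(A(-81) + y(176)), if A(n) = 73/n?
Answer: √14021/9 ≈ 13.157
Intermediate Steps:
y(B) = -2 + B
√(A(-81) + y(176)) = √(73/(-81) + (-2 + 176)) = √(73*(-1/81) + 174) = √(-73/81 + 174) = √(14021/81) = √14021/9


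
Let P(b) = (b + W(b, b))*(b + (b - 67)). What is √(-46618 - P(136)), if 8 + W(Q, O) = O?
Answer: I*√100738 ≈ 317.39*I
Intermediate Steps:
W(Q, O) = -8 + O
P(b) = (-67 + 2*b)*(-8 + 2*b) (P(b) = (b + (-8 + b))*(b + (b - 67)) = (-8 + 2*b)*(b + (-67 + b)) = (-8 + 2*b)*(-67 + 2*b) = (-67 + 2*b)*(-8 + 2*b))
√(-46618 - P(136)) = √(-46618 - (536 - 150*136 + 4*136²)) = √(-46618 - (536 - 20400 + 4*18496)) = √(-46618 - (536 - 20400 + 73984)) = √(-46618 - 1*54120) = √(-46618 - 54120) = √(-100738) = I*√100738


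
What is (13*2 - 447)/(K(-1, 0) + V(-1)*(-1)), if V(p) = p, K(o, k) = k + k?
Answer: -421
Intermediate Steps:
K(o, k) = 2*k
(13*2 - 447)/(K(-1, 0) + V(-1)*(-1)) = (13*2 - 447)/(2*0 - 1*(-1)) = (26 - 447)/(0 + 1) = -421/1 = -421*1 = -421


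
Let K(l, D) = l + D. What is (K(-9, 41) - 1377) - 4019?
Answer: -5364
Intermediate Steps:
K(l, D) = D + l
(K(-9, 41) - 1377) - 4019 = ((41 - 9) - 1377) - 4019 = (32 - 1377) - 4019 = -1345 - 4019 = -5364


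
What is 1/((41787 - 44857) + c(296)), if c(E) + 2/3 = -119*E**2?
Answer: -3/31288124 ≈ -9.5883e-8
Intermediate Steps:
c(E) = -2/3 - 119*E**2
1/((41787 - 44857) + c(296)) = 1/((41787 - 44857) + (-2/3 - 119*296**2)) = 1/(-3070 + (-2/3 - 119*87616)) = 1/(-3070 + (-2/3 - 10426304)) = 1/(-3070 - 31278914/3) = 1/(-31288124/3) = -3/31288124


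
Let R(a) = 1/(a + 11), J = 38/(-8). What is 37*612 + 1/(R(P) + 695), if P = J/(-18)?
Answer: 12764808559/563717 ≈ 22644.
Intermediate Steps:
J = -19/4 (J = 38*(-1/8) = -19/4 ≈ -4.7500)
P = 19/72 (P = -19/4/(-18) = -19/4*(-1/18) = 19/72 ≈ 0.26389)
R(a) = 1/(11 + a)
37*612 + 1/(R(P) + 695) = 37*612 + 1/(1/(11 + 19/72) + 695) = 22644 + 1/(1/(811/72) + 695) = 22644 + 1/(72/811 + 695) = 22644 + 1/(563717/811) = 22644 + 811/563717 = 12764808559/563717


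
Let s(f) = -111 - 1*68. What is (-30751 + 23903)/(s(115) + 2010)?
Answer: -6848/1831 ≈ -3.7400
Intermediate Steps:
s(f) = -179 (s(f) = -111 - 68 = -179)
(-30751 + 23903)/(s(115) + 2010) = (-30751 + 23903)/(-179 + 2010) = -6848/1831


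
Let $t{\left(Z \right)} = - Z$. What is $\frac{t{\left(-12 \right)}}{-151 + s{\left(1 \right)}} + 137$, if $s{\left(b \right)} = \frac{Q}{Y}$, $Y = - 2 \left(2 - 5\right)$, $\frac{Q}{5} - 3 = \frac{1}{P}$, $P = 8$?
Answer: $\frac{975275}{7123} \approx 136.92$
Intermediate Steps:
$Q = \frac{125}{8}$ ($Q = 15 + \frac{5}{8} = \frac{125}{8} \approx 15.625$)
$Y = 6$ ($Y = \left(-2\right) \left(-3\right) = 6$)
$s{\left(b \right)} = \frac{125}{48}$ ($s{\left(b \right)} = \frac{125}{8 \cdot 6} = \frac{125}{8} \cdot \frac{1}{6} = \frac{125}{48}$)
$\frac{t{\left(-12 \right)}}{-151 + s{\left(1 \right)}} + 137 = \frac{\left(-1\right) \left(-12\right)}{-151 + \frac{125}{48}} + 137 = \frac{1}{- \frac{7123}{48}} \cdot 12 + 137 = \left(- \frac{48}{7123}\right) 12 + 137 = - \frac{576}{7123} + 137 = \frac{975275}{7123}$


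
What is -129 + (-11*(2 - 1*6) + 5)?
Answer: -80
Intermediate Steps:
-129 + (-11*(2 - 1*6) + 5) = -129 + (-11*(2 - 6) + 5) = -129 + (-11*(-4) + 5) = -129 + (44 + 5) = -129 + 49 = -80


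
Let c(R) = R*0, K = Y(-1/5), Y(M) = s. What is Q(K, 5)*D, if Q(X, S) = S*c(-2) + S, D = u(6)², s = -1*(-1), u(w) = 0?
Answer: 0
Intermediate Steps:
s = 1
Y(M) = 1
K = 1
D = 0 (D = 0² = 0)
c(R) = 0
Q(X, S) = S (Q(X, S) = S*0 + S = 0 + S = S)
Q(K, 5)*D = 5*0 = 0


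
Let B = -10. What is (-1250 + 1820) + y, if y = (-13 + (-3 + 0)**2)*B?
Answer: 610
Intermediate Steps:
y = 40 (y = (-13 + (-3 + 0)**2)*(-10) = (-13 + (-3)**2)*(-10) = (-13 + 9)*(-10) = -4*(-10) = 40)
(-1250 + 1820) + y = (-1250 + 1820) + 40 = 570 + 40 = 610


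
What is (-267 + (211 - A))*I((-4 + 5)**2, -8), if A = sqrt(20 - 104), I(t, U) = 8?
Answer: -448 - 16*I*sqrt(21) ≈ -448.0 - 73.321*I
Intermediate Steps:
A = 2*I*sqrt(21) (A = sqrt(-84) = 2*I*sqrt(21) ≈ 9.1651*I)
(-267 + (211 - A))*I((-4 + 5)**2, -8) = (-267 + (211 - 2*I*sqrt(21)))*8 = (-56 - 2*I*sqrt(21))*8 = -448 - 16*I*sqrt(21)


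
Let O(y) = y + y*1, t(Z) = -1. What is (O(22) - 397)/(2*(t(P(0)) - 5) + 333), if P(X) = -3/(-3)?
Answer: -353/321 ≈ -1.0997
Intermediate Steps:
P(X) = 1 (P(X) = -3*(-1/3) = 1)
O(y) = 2*y (O(y) = y + y = 2*y)
(O(22) - 397)/(2*(t(P(0)) - 5) + 333) = (2*22 - 397)/(2*(-1 - 5) + 333) = (44 - 397)/(2*(-6) + 333) = -353/(-12 + 333) = -353/321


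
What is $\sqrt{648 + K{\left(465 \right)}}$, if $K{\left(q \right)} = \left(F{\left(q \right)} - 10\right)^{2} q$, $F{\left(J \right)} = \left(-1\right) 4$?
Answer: $2 \sqrt{22947} \approx 302.97$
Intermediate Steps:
$F{\left(J \right)} = -4$
$K{\left(q \right)} = 196 q$ ($K{\left(q \right)} = \left(-4 - 10\right)^{2} q = \left(-14\right)^{2} q = 196 q$)
$\sqrt{648 + K{\left(465 \right)}} = \sqrt{648 + 196 \cdot 465} = \sqrt{648 + 91140} = \sqrt{91788} = 2 \sqrt{22947}$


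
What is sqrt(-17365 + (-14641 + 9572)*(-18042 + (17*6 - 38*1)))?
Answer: sqrt(91113117) ≈ 9545.3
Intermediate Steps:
sqrt(-17365 + (-14641 + 9572)*(-18042 + (17*6 - 38*1))) = sqrt(-17365 - 5069*(-18042 + (102 - 38))) = sqrt(-17365 - 5069*(-18042 + 64)) = sqrt(-17365 - 5069*(-17978)) = sqrt(-17365 + 91130482) = sqrt(91113117)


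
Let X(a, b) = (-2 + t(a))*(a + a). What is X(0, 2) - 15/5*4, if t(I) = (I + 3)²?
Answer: -12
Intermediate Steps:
t(I) = (3 + I)²
X(a, b) = 2*a*(-2 + (3 + a)²) (X(a, b) = (-2 + (3 + a)²)*(a + a) = (-2 + (3 + a)²)*(2*a) = 2*a*(-2 + (3 + a)²))
X(0, 2) - 15/5*4 = 2*0*(-2 + (3 + 0)²) - 15/5*4 = 2*0*(-2 + 3²) - 15*⅕*4 = 2*0*(-2 + 9) - 3*4 = 2*0*7 - 12 = 0 - 12 = -12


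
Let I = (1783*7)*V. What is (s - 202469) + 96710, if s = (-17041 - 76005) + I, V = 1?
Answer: -186324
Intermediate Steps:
I = 12481 (I = (1783*7)*1 = 12481*1 = 12481)
s = -80565 (s = (-17041 - 76005) + 12481 = -93046 + 12481 = -80565)
(s - 202469) + 96710 = (-80565 - 202469) + 96710 = -283034 + 96710 = -186324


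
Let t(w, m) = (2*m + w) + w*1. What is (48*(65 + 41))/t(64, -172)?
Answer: -212/9 ≈ -23.556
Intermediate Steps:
t(w, m) = 2*m + 2*w (t(w, m) = (w + 2*m) + w = 2*m + 2*w)
(48*(65 + 41))/t(64, -172) = (48*(65 + 41))/(2*(-172) + 2*64) = (48*106)/(-344 + 128) = 5088/(-216) = 5088*(-1/216) = -212/9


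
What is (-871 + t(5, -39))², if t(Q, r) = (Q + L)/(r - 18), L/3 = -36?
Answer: 2454607936/3249 ≈ 7.5550e+5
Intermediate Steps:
L = -108 (L = 3*(-36) = -108)
t(Q, r) = (-108 + Q)/(-18 + r) (t(Q, r) = (Q - 108)/(r - 18) = (-108 + Q)/(-18 + r))
(-871 + t(5, -39))² = (-871 + (-108 + 5)/(-18 - 39))² = (-871 - 103/(-57))² = (-871 - 1/57*(-103))² = (-871 + 103/57)² = (-49544/57)² = 2454607936/3249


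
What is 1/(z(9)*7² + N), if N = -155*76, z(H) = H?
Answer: -1/11339 ≈ -8.8191e-5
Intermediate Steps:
N = -11780
1/(z(9)*7² + N) = 1/(9*7² - 11780) = 1/(9*49 - 11780) = 1/(441 - 11780) = 1/(-11339) = -1/11339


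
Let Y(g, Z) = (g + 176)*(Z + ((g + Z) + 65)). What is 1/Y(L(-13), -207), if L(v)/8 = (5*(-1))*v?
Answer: 1/119016 ≈ 8.4022e-6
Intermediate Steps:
L(v) = -40*v (L(v) = 8*((5*(-1))*v) = 8*(-5*v) = -40*v)
Y(g, Z) = (176 + g)*(65 + g + 2*Z) (Y(g, Z) = (176 + g)*(Z + ((Z + g) + 65)) = (176 + g)*(Z + (65 + Z + g)) = (176 + g)*(65 + g + 2*Z))
1/Y(L(-13), -207) = 1/(11440 + (-40*(-13))² + 241*(-40*(-13)) + 352*(-207) + 2*(-207)*(-40*(-13))) = 1/(11440 + 520² + 241*520 - 72864 + 2*(-207)*520) = 1/(11440 + 270400 + 125320 - 72864 - 215280) = 1/119016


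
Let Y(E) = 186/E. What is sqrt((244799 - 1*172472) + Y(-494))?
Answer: 6*sqrt(122571527)/247 ≈ 268.94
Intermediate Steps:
sqrt((244799 - 1*172472) + Y(-494)) = sqrt((244799 - 1*172472) + 186/(-494)) = sqrt((244799 - 172472) + 186*(-1/494)) = sqrt(72327 - 93/247) = sqrt(17864676/247) = 6*sqrt(122571527)/247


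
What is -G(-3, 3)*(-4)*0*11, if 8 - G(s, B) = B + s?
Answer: 0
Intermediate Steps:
G(s, B) = 8 - B - s (G(s, B) = 8 - (B + s) = 8 + (-B - s) = 8 - B - s)
-G(-3, 3)*(-4)*0*11 = -(8 - 1*3 - 1*(-3))*(-4)*0*11 = -(8 - 3 + 3)*(-4)*0*11 = -8*(-4)*0*11 = -(-32)*0*11 = -1*0*11 = 0*11 = 0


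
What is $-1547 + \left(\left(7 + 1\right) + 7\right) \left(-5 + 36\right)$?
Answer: $-1082$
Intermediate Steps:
$-1547 + \left(\left(7 + 1\right) + 7\right) \left(-5 + 36\right) = -1547 + \left(8 + 7\right) 31 = -1547 + 15 \cdot 31 = -1547 + 465 = -1082$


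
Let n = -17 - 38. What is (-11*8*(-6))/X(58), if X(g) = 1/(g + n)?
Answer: 1584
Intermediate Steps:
n = -55
X(g) = 1/(-55 + g) (X(g) = 1/(g - 55) = 1/(-55 + g))
(-11*8*(-6))/X(58) = (-11*8*(-6))/(1/(-55 + 58)) = (-88*(-6))/(1/3) = 528/(⅓) = 528*3 = 1584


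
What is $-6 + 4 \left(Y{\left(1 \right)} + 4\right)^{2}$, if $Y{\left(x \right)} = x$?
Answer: $94$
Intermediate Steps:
$-6 + 4 \left(Y{\left(1 \right)} + 4\right)^{2} = -6 + 4 \left(1 + 4\right)^{2} = -6 + 4 \cdot 5^{2} = -6 + 4 \cdot 25 = -6 + 100 = 94$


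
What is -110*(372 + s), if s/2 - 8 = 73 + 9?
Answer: -60720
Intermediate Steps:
s = 180 (s = 16 + 2*(73 + 9) = 16 + 2*82 = 16 + 164 = 180)
-110*(372 + s) = -110*(372 + 180) = -110*552 = -60720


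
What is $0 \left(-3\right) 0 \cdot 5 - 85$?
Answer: $-85$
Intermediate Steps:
$0 \left(-3\right) 0 \cdot 5 - 85 = 0 \cdot 0 \cdot 5 - 85 = 0 \cdot 5 - 85 = 0 - 85 = -85$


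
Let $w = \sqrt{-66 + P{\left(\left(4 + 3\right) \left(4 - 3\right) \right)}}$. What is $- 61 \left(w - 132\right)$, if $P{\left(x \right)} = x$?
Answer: $8052 - 61 i \sqrt{59} \approx 8052.0 - 468.55 i$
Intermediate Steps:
$w = i \sqrt{59}$ ($w = \sqrt{-66 + \left(4 + 3\right) \left(4 - 3\right)} = \sqrt{-66 + 7 \cdot 1} = \sqrt{-66 + 7} = \sqrt{-59} = i \sqrt{59} \approx 7.6811 i$)
$- 61 \left(w - 132\right) = - 61 \left(i \sqrt{59} - 132\right) = - 61 \left(-132 + i \sqrt{59}\right) = 8052 - 61 i \sqrt{59}$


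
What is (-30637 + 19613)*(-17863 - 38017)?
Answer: 616021120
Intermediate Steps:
(-30637 + 19613)*(-17863 - 38017) = -11024*(-55880) = 616021120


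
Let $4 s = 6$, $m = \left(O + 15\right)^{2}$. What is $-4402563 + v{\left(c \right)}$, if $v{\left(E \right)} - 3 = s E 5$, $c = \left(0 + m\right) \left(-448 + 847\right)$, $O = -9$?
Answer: $-4294830$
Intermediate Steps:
$m = 36$ ($m = \left(-9 + 15\right)^{2} = 6^{2} = 36$)
$c = 14364$ ($c = \left(0 + 36\right) \left(-448 + 847\right) = 36 \cdot 399 = 14364$)
$s = \frac{3}{2}$ ($s = \frac{1}{4} \cdot 6 = \frac{3}{2} \approx 1.5$)
$v{\left(E \right)} = 3 + \frac{15 E}{2}$ ($v{\left(E \right)} = 3 + \frac{3 E}{2} \cdot 5 = 3 + \frac{15 E}{2}$)
$-4402563 + v{\left(c \right)} = -4402563 + \left(3 + \frac{15}{2} \cdot 14364\right) = -4402563 + \left(3 + 107730\right) = -4402563 + 107733 = -4294830$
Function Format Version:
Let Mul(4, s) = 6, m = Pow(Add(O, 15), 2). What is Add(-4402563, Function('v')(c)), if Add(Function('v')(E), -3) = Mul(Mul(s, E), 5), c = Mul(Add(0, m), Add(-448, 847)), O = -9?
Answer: -4294830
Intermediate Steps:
m = 36 (m = Pow(Add(-9, 15), 2) = Pow(6, 2) = 36)
c = 14364 (c = Mul(Add(0, 36), Add(-448, 847)) = Mul(36, 399) = 14364)
s = Rational(3, 2) (s = Mul(Rational(1, 4), 6) = Rational(3, 2) ≈ 1.5000)
Function('v')(E) = Add(3, Mul(Rational(15, 2), E)) (Function('v')(E) = Add(3, Mul(Mul(Rational(3, 2), E), 5)) = Add(3, Mul(Rational(15, 2), E)))
Add(-4402563, Function('v')(c)) = Add(-4402563, Add(3, Mul(Rational(15, 2), 14364))) = Add(-4402563, Add(3, 107730)) = Add(-4402563, 107733) = -4294830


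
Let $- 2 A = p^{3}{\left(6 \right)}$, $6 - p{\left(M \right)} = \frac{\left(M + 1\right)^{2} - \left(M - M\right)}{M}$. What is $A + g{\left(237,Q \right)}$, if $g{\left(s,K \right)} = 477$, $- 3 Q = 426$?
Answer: $\frac{208261}{432} \approx 482.09$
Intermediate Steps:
$Q = -142$ ($Q = \left(- \frac{1}{3}\right) 426 = -142$)
$p{\left(M \right)} = 6 - \frac{\left(1 + M\right)^{2}}{M}$ ($p{\left(M \right)} = 6 - \frac{\left(M + 1\right)^{2} - \left(M - M\right)}{M} = 6 - \frac{\left(1 + M\right)^{2} - 0}{M} = 6 - \frac{\left(1 + M\right)^{2} + 0}{M} = 6 - \frac{\left(1 + M\right)^{2}}{M}$)
$A = \frac{2197}{432}$ ($A = - \frac{\left(6 - \frac{\left(1 + 6\right)^{2}}{6}\right)^{3}}{2} = - \frac{\left(6 - \frac{7^{2}}{6}\right)^{3}}{2} = - \frac{\left(6 - \frac{1}{6} \cdot 49\right)^{3}}{2} = - \frac{\left(6 - \frac{49}{6}\right)^{3}}{2} = - \frac{\left(- \frac{13}{6}\right)^{3}}{2} = \left(- \frac{1}{2}\right) \left(- \frac{2197}{216}\right) = \frac{2197}{432} \approx 5.0856$)
$A + g{\left(237,Q \right)} = \frac{2197}{432} + 477 = \frac{208261}{432}$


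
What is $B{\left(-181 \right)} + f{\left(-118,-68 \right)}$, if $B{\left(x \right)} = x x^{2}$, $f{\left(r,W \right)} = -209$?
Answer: $-5929950$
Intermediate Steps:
$B{\left(x \right)} = x^{3}$
$B{\left(-181 \right)} + f{\left(-118,-68 \right)} = \left(-181\right)^{3} - 209 = -5929741 - 209 = -5929950$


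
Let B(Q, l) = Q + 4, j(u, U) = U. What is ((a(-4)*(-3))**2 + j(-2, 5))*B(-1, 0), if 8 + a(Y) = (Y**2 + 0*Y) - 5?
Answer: 258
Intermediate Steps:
a(Y) = -13 + Y**2 (a(Y) = -8 + ((Y**2 + 0*Y) - 5) = -8 + ((Y**2 + 0) - 5) = -8 + (Y**2 - 5) = -8 + (-5 + Y**2) = -13 + Y**2)
B(Q, l) = 4 + Q
((a(-4)*(-3))**2 + j(-2, 5))*B(-1, 0) = (((-13 + (-4)**2)*(-3))**2 + 5)*(4 - 1) = (((-13 + 16)*(-3))**2 + 5)*3 = ((3*(-3))**2 + 5)*3 = ((-9)**2 + 5)*3 = (81 + 5)*3 = 86*3 = 258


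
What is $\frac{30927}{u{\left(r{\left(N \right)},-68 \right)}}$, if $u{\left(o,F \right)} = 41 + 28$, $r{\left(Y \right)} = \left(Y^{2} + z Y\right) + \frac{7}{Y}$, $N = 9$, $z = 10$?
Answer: $\frac{10309}{23} \approx 448.22$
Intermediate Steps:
$r{\left(Y \right)} = Y^{2} + \frac{7}{Y} + 10 Y$ ($r{\left(Y \right)} = \left(Y^{2} + 10 Y\right) + \frac{7}{Y} = Y^{2} + \frac{7}{Y} + 10 Y$)
$u{\left(o,F \right)} = 69$
$\frac{30927}{u{\left(r{\left(N \right)},-68 \right)}} = \frac{30927}{69} = 30927 \cdot \frac{1}{69} = \frac{10309}{23}$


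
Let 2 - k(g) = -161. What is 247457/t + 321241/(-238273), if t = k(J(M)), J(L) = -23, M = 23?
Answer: 58909959478/38838499 ≈ 1516.8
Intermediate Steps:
k(g) = 163 (k(g) = 2 - 1*(-161) = 2 + 161 = 163)
t = 163
247457/t + 321241/(-238273) = 247457/163 + 321241/(-238273) = 247457*(1/163) + 321241*(-1/238273) = 247457/163 - 321241/238273 = 58909959478/38838499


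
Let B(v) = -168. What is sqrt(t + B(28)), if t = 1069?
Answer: sqrt(901) ≈ 30.017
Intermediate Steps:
sqrt(t + B(28)) = sqrt(1069 - 168) = sqrt(901)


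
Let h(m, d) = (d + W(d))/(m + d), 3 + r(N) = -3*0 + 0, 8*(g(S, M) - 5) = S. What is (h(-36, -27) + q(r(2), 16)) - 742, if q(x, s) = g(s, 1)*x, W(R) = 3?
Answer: -16015/21 ≈ -762.62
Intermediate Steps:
g(S, M) = 5 + S/8
r(N) = -3 (r(N) = -3 + (-3*0 + 0) = -3 + (0 + 0) = -3 + 0 = -3)
h(m, d) = (3 + d)/(d + m) (h(m, d) = (d + 3)/(m + d) = (3 + d)/(d + m))
q(x, s) = x*(5 + s/8) (q(x, s) = (5 + s/8)*x = x*(5 + s/8))
(h(-36, -27) + q(r(2), 16)) - 742 = ((3 - 27)/(-27 - 36) + (⅛)*(-3)*(40 + 16)) - 742 = (-24/(-63) + (⅛)*(-3)*56) - 742 = (-1/63*(-24) - 21) - 742 = (8/21 - 21) - 742 = -433/21 - 742 = -16015/21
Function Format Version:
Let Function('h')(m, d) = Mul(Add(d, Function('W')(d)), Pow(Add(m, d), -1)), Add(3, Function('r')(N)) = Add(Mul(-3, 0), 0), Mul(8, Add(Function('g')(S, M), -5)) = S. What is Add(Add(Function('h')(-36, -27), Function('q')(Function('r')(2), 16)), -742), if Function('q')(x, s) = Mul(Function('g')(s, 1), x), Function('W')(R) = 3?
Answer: Rational(-16015, 21) ≈ -762.62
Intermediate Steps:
Function('g')(S, M) = Add(5, Mul(Rational(1, 8), S))
Function('r')(N) = -3 (Function('r')(N) = Add(-3, Add(Mul(-3, 0), 0)) = Add(-3, Add(0, 0)) = Add(-3, 0) = -3)
Function('h')(m, d) = Mul(Pow(Add(d, m), -1), Add(3, d)) (Function('h')(m, d) = Mul(Add(d, 3), Pow(Add(m, d), -1)) = Mul(Add(3, d), Pow(Add(d, m), -1)) = Mul(Pow(Add(d, m), -1), Add(3, d)))
Function('q')(x, s) = Mul(x, Add(5, Mul(Rational(1, 8), s))) (Function('q')(x, s) = Mul(Add(5, Mul(Rational(1, 8), s)), x) = Mul(x, Add(5, Mul(Rational(1, 8), s))))
Add(Add(Function('h')(-36, -27), Function('q')(Function('r')(2), 16)), -742) = Add(Add(Mul(Pow(Add(-27, -36), -1), Add(3, -27)), Mul(Rational(1, 8), -3, Add(40, 16))), -742) = Add(Add(Mul(Pow(-63, -1), -24), Mul(Rational(1, 8), -3, 56)), -742) = Add(Add(Mul(Rational(-1, 63), -24), -21), -742) = Add(Add(Rational(8, 21), -21), -742) = Add(Rational(-433, 21), -742) = Rational(-16015, 21)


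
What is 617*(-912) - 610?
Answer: -563314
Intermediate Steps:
617*(-912) - 610 = -562704 - 610 = -563314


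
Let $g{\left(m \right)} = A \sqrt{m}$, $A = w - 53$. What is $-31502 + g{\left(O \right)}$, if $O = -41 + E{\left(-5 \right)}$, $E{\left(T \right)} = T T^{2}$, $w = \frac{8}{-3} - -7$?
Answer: $-31502 - \frac{146 i \sqrt{166}}{3} \approx -31502.0 - 627.03 i$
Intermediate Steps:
$w = \frac{13}{3}$ ($w = 8 \left(- \frac{1}{3}\right) + 7 = - \frac{8}{3} + 7 = \frac{13}{3} \approx 4.3333$)
$E{\left(T \right)} = T^{3}$
$O = -166$ ($O = -41 + \left(-5\right)^{3} = -41 - 125 = -166$)
$A = - \frac{146}{3}$ ($A = \frac{13}{3} - 53 = - \frac{146}{3} \approx -48.667$)
$g{\left(m \right)} = - \frac{146 \sqrt{m}}{3}$
$-31502 + g{\left(O \right)} = -31502 - \frac{146 \sqrt{-166}}{3} = -31502 - \frac{146 i \sqrt{166}}{3}$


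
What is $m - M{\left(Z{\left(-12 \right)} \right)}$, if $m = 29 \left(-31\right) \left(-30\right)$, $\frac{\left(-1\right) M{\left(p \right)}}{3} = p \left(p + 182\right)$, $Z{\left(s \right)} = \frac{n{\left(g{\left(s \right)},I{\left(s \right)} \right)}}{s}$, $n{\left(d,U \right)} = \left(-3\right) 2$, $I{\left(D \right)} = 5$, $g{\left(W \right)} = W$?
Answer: $\frac{108975}{4} \approx 27244.0$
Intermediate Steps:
$n{\left(d,U \right)} = -6$
$Z{\left(s \right)} = - \frac{6}{s}$
$M{\left(p \right)} = - 3 p \left(182 + p\right)$ ($M{\left(p \right)} = - 3 p \left(p + 182\right) = - 3 p \left(182 + p\right)$)
$m = 26970$ ($m = \left(-899\right) \left(-30\right) = 26970$)
$m - M{\left(Z{\left(-12 \right)} \right)} = 26970 - - 3 \left(- \frac{6}{-12}\right) \left(182 - \frac{6}{-12}\right) = 26970 - - 3 \left(\left(-6\right) \left(- \frac{1}{12}\right)\right) \left(182 - - \frac{1}{2}\right) = 26970 - \left(-3\right) \frac{1}{2} \left(182 + \frac{1}{2}\right) = 26970 - \left(-3\right) \frac{1}{2} \cdot \frac{365}{2} = 26970 - - \frac{1095}{4} = 26970 + \frac{1095}{4} = \frac{108975}{4}$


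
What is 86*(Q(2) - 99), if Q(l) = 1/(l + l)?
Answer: -16985/2 ≈ -8492.5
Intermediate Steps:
Q(l) = 1/(2*l)
86*(Q(2) - 99) = 86*((1/2)/2 - 99) = 86*((1/2)*(1/2) - 99) = 86*(1/4 - 99) = 86*(-395/4) = -16985/2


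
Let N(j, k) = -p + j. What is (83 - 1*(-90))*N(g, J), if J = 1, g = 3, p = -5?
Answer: 1384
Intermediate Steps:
N(j, k) = 5 + j (N(j, k) = -1*(-5) + j = 5 + j)
(83 - 1*(-90))*N(g, J) = (83 - 1*(-90))*(5 + 3) = (83 + 90)*8 = 173*8 = 1384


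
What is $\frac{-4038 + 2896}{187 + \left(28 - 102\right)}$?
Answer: $- \frac{1142}{113} \approx -10.106$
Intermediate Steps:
$\frac{-4038 + 2896}{187 + \left(28 - 102\right)} = - \frac{1142}{187 + \left(28 - 102\right)} = - \frac{1142}{187 - 74} = - \frac{1142}{113}$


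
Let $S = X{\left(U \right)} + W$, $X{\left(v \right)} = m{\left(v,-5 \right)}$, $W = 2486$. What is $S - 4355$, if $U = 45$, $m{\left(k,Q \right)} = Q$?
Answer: $-1874$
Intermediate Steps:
$X{\left(v \right)} = -5$
$S = 2481$ ($S = -5 + 2486 = 2481$)
$S - 4355 = 2481 - 4355 = -1874$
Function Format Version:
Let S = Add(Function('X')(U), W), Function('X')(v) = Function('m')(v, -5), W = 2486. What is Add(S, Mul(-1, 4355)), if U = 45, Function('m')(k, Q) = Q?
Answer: -1874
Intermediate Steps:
Function('X')(v) = -5
S = 2481 (S = Add(-5, 2486) = 2481)
Add(S, Mul(-1, 4355)) = Add(2481, Mul(-1, 4355)) = Add(2481, -4355) = -1874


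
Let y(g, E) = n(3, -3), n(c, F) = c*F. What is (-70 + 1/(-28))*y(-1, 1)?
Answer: 17649/28 ≈ 630.32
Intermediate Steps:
n(c, F) = F*c
y(g, E) = -9 (y(g, E) = -3*3 = -9)
(-70 + 1/(-28))*y(-1, 1) = (-70 + 1/(-28))*(-9) = (-70 - 1/28)*(-9) = -1961/28*(-9) = 17649/28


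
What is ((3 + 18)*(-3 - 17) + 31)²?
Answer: 151321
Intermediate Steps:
((3 + 18)*(-3 - 17) + 31)² = (21*(-20) + 31)² = (-420 + 31)² = (-389)² = 151321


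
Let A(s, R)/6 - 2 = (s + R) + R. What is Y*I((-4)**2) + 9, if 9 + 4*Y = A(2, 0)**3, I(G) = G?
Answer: 55269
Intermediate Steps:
A(s, R) = 12 + 6*s + 12*R (A(s, R) = 12 + 6*((s + R) + R) = 12 + 6*((R + s) + R) = 12 + 6*(s + 2*R) = 12 + (6*s + 12*R) = 12 + 6*s + 12*R)
Y = 13815/4 (Y = -9/4 + (12 + 6*2 + 12*0)**3/4 = -9/4 + (12 + 12 + 0)**3/4 = -9/4 + (1/4)*24**3 = -9/4 + (1/4)*13824 = -9/4 + 3456 = 13815/4 ≈ 3453.8)
Y*I((-4)**2) + 9 = (13815/4)*(-4)**2 + 9 = (13815/4)*16 + 9 = 55260 + 9 = 55269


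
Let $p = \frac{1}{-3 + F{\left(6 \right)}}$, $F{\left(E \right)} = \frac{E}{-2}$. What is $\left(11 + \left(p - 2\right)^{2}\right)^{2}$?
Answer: $\frac{319225}{1296} \approx 246.32$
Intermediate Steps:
$F{\left(E \right)} = - \frac{E}{2}$ ($F{\left(E \right)} = E \left(- \frac{1}{2}\right) = - \frac{E}{2}$)
$p = - \frac{1}{6}$ ($p = \frac{1}{-3 - 3} = \frac{1}{-6} = - \frac{1}{6} \approx -0.16667$)
$\left(11 + \left(p - 2\right)^{2}\right)^{2} = \left(11 + \left(- \frac{1}{6} - 2\right)^{2}\right)^{2} = \left(11 + \left(- \frac{13}{6}\right)^{2}\right)^{2} = \left(11 + \frac{169}{36}\right)^{2} = \left(\frac{565}{36}\right)^{2} = \frac{319225}{1296}$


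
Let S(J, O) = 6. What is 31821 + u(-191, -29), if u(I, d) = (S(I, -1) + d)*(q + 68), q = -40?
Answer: 31177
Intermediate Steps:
u(I, d) = 168 + 28*d (u(I, d) = (6 + d)*(-40 + 68) = (6 + d)*28 = 168 + 28*d)
31821 + u(-191, -29) = 31821 + (168 + 28*(-29)) = 31821 + (168 - 812) = 31821 - 644 = 31177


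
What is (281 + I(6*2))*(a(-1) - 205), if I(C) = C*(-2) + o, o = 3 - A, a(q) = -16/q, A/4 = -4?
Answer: -52164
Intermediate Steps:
A = -16 (A = 4*(-4) = -16)
o = 19 (o = 3 - 1*(-16) = 3 + 16 = 19)
I(C) = 19 - 2*C (I(C) = C*(-2) + 19 = -2*C + 19 = 19 - 2*C)
(281 + I(6*2))*(a(-1) - 205) = (281 + (19 - 12*2))*(-16/(-1) - 205) = (281 + (19 - 2*12))*(-16*(-1) - 205) = (281 + (19 - 24))*(16 - 205) = (281 - 5)*(-189) = 276*(-189) = -52164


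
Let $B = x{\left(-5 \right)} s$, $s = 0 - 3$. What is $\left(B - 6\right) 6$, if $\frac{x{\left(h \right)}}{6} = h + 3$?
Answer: $180$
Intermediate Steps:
$s = -3$ ($s = 0 - 3 = -3$)
$x{\left(h \right)} = 18 + 6 h$ ($x{\left(h \right)} = 6 \left(h + 3\right) = 6 \left(3 + h\right) = 18 + 6 h$)
$B = 36$ ($B = \left(18 + 6 \left(-5\right)\right) \left(-3\right) = \left(18 - 30\right) \left(-3\right) = \left(-12\right) \left(-3\right) = 36$)
$\left(B - 6\right) 6 = \left(36 - 6\right) 6 = 30 \cdot 6 = 180$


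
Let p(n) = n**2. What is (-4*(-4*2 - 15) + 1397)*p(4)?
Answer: 23824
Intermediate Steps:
(-4*(-4*2 - 15) + 1397)*p(4) = (-4*(-4*2 - 15) + 1397)*4**2 = (-4*(-8 - 15) + 1397)*16 = (-4*(-23) + 1397)*16 = (92 + 1397)*16 = 1489*16 = 23824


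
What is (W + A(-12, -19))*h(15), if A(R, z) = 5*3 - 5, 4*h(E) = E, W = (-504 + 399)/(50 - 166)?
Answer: 18975/464 ≈ 40.894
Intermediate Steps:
W = 105/116 (W = -105/(-116) = -105*(-1/116) = 105/116 ≈ 0.90517)
h(E) = E/4
A(R, z) = 10 (A(R, z) = 15 - 5 = 10)
(W + A(-12, -19))*h(15) = (105/116 + 10)*((¼)*15) = (1265/116)*(15/4) = 18975/464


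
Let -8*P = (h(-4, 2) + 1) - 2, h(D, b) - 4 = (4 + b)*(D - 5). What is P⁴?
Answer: 6765201/4096 ≈ 1651.7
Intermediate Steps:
h(D, b) = 4 + (-5 + D)*(4 + b) (h(D, b) = 4 + (4 + b)*(D - 5) = 4 + (4 + b)*(-5 + D) = 4 + (-5 + D)*(4 + b))
P = 51/8 (P = -(((-16 - 5*2 + 4*(-4) - 4*2) + 1) - 2)/8 = -(((-16 - 10 - 16 - 8) + 1) - 2)/8 = -((-50 + 1) - 2)/8 = -(-49 - 2)/8 = -⅛*(-51) = 51/8 ≈ 6.3750)
P⁴ = (51/8)⁴ = 6765201/4096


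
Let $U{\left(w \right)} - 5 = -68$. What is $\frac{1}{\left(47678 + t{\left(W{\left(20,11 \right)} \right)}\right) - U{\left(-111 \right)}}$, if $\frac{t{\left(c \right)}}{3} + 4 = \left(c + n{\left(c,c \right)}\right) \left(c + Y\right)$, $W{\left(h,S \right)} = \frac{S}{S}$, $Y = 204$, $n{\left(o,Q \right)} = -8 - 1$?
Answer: $\frac{1}{42809} \approx 2.336 \cdot 10^{-5}$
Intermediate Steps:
$n{\left(o,Q \right)} = -9$ ($n{\left(o,Q \right)} = -8 - 1 = -9$)
$W{\left(h,S \right)} = 1$
$U{\left(w \right)} = -63$ ($U{\left(w \right)} = 5 - 68 = -63$)
$t{\left(c \right)} = -12 + 3 \left(-9 + c\right) \left(204 + c\right)$ ($t{\left(c \right)} = -12 + 3 \left(c - 9\right) \left(c + 204\right) = -12 + 3 \left(-9 + c\right) \left(204 + c\right)$)
$\frac{1}{\left(47678 + t{\left(W{\left(20,11 \right)} \right)}\right) - U{\left(-111 \right)}} = \frac{1}{\left(47678 + \left(-5520 + 3 \cdot 1^{2} + 585 \cdot 1\right)\right) - -63} = \frac{1}{\left(47678 + \left(-5520 + 3 \cdot 1 + 585\right)\right) + 63} = \frac{1}{\left(47678 + \left(-5520 + 3 + 585\right)\right) + 63} = \frac{1}{\left(47678 - 4932\right) + 63} = \frac{1}{42746 + 63} = \frac{1}{42809}$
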